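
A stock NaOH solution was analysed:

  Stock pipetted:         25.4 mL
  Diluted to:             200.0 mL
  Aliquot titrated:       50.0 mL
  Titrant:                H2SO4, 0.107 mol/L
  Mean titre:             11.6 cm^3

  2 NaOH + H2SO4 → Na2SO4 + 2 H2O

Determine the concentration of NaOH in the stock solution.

n(H2SO4) = 0.0116 × 0.107 = 1.24 × 10^-3 mol
From the 2:1 ratio, n(NaOH) in the aliquot = 2/1 × 1.24 × 10^-3 = 2.48 × 10^-3 mol
[NaOH]_dilute = 2.48 × 10^-3 / 0.0500 = 0.0496 mol/L
Dilution factor = 200.0 / 25.4 = 7.874
[NaOH]_stock = 0.0496 × 7.874 = 0.391 mol/L

0.391 mol/L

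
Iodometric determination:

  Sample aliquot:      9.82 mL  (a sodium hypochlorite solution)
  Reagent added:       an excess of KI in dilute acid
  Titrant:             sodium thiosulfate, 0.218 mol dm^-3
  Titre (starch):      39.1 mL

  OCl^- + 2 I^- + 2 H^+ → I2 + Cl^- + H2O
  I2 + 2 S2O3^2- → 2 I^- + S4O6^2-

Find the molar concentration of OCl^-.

n(S2O3^2-) = 0.0391 × 0.218 = 8.52 × 10^-3 mol
n(I2) = n(S2O3^2-)/2 = 4.26 × 10^-3 mol
n(OCl^-) in the aliquot = 4.26 × 10^-3 mol (1:1 ratio)
[OCl^-] = 4.26 × 10^-3 / 0.00982 = 0.434 mol/L

0.434 mol/L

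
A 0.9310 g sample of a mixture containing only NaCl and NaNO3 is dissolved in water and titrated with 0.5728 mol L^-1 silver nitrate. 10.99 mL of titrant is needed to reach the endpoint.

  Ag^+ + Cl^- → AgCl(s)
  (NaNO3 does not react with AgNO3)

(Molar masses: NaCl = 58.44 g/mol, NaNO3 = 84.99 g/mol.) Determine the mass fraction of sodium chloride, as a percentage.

n(AgNO3) = 0.01099 × 0.5728 = 6.295 × 10^-3 mol
Let x = n(NaCl), y = n(NaNO3).
Titrant: 1x = 6.295 × 10^-3;  mass: 58.44x + 84.99y = 0.9310
Solving, x = 6.295 × 10^-3 mol, y = 6.626 × 10^-3 mol
mass of NaCl = 6.295 × 10^-3 × 58.44 = 0.3679 g
% NaCl = 0.3679 / 0.9310 × 100 = 39.51 %

39.51 %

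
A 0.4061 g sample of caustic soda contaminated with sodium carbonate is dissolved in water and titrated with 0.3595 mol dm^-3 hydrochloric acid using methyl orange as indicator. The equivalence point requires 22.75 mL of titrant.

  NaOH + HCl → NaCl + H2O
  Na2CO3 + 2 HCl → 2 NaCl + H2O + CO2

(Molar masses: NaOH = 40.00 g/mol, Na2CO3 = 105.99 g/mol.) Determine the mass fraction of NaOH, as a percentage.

20.71 %

n(HCl) = 0.02275 × 0.3595 = 8.179 × 10^-3 mol
Let x = n(NaOH), y = n(Na2CO3).
Titrant: 1x + 2y = 8.179 × 10^-3;  mass: 40.00x + 105.99y = 0.4061
Solving, x = 2.103 × 10^-3 mol, y = 3.038 × 10^-3 mol
mass of NaOH = 2.103 × 10^-3 × 40.00 = 0.08411 g
% NaOH = 0.08411 / 0.4061 × 100 = 20.71 %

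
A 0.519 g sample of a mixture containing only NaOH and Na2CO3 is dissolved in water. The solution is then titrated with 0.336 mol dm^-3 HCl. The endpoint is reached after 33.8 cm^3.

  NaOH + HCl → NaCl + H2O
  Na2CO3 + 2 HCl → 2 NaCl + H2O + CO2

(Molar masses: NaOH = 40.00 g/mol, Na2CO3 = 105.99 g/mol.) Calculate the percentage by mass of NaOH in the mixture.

49.1 %

n(HCl) = 0.0338 × 0.336 = 0.0114 mol
Let x = n(NaOH), y = n(Na2CO3).
Titrant: 1x + 2y = 0.0114;  mass: 40.00x + 105.99y = 0.519
Solving, x = 6.38 × 10^-3 mol, y = 2.49 × 10^-3 mol
mass of NaOH = 6.38 × 10^-3 × 40.00 = 0.255 g
% NaOH = 0.255 / 0.519 × 100 = 49.1 %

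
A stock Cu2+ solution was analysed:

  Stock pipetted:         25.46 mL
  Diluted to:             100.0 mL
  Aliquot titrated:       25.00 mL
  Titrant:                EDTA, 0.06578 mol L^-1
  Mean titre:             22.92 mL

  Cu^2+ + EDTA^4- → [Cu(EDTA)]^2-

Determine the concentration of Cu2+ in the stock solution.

0.2369 mol/L

n(EDTA) = 0.02292 × 0.06578 = 1.508 × 10^-3 mol
n(Cu2+) in the aliquot = 1.508 × 10^-3 mol (1:1 ratio)
[Cu2+]_dilute = 1.508 × 10^-3 / 0.02500 = 0.06031 mol/L
Dilution factor = 100.0 / 25.46 = 3.928
[Cu2+]_stock = 0.06031 × 3.928 = 0.2369 mol/L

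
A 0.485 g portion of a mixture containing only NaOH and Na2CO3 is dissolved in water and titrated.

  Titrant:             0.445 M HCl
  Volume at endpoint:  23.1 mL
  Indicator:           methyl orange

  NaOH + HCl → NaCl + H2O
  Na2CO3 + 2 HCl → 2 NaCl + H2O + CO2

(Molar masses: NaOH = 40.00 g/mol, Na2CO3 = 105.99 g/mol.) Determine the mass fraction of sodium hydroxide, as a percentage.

n(HCl) = 0.0231 × 0.445 = 0.0103 mol
Let x = n(NaOH), y = n(Na2CO3).
Titrant: 1x + 2y = 0.0103;  mass: 40.00x + 105.99y = 0.485
Solving, x = 4.60 × 10^-3 mol, y = 2.84 × 10^-3 mol
mass of NaOH = 4.60 × 10^-3 × 40.00 = 0.184 g
% NaOH = 0.184 / 0.485 × 100 = 37.9 %

37.9 %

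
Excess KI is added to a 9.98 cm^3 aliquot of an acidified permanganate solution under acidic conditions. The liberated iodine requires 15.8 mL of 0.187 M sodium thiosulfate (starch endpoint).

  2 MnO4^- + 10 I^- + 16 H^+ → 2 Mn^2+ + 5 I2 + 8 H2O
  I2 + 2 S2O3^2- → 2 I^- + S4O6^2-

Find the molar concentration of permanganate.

0.0592 M

n(S2O3^2-) = 0.0158 × 0.187 = 2.95 × 10^-3 mol
n(I2) = n(S2O3^2-)/2 = 1.48 × 10^-3 mol
From the 2:5 ratio, n(MnO4^-) in the aliquot = 2/5 × 1.48 × 10^-3 = 5.91 × 10^-4 mol
[MnO4^-] = 5.91 × 10^-4 / 0.00998 = 0.0592 mol/L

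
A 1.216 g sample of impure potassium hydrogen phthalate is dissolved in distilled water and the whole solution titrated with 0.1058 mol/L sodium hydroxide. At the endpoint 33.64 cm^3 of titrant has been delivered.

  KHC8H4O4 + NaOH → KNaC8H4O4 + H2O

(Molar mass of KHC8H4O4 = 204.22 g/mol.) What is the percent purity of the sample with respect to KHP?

n(NaOH) = 0.03364 L × 0.1058 mol/L = 3.559 × 10^-3 mol
n(KHC8H4O4) = 3.559 × 10^-3 mol (1:1 ratio)
mass of KHC8H4O4 = 3.559 × 10^-3 × 204.22 g/mol = 0.7268 g
% KHC8H4O4 = 0.7268 / 1.216 × 100 = 59.77 %

59.77 %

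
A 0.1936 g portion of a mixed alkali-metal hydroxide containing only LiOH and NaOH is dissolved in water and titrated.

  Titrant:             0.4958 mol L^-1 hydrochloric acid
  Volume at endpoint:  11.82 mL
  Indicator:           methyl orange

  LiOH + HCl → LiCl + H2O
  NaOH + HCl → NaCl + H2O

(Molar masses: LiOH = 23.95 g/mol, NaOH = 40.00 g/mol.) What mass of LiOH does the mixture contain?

0.06090 g

n(HCl) = 0.01182 × 0.4958 = 5.860 × 10^-3 mol
Let x = n(LiOH), y = n(NaOH).
Titrant: 1x + 1y = 5.860 × 10^-3;  mass: 23.95x + 40.00y = 0.1936
Solving, x = 2.543 × 10^-3 mol, y = 3.317 × 10^-3 mol
mass of LiOH = 2.543 × 10^-3 × 23.95 = 0.06090 g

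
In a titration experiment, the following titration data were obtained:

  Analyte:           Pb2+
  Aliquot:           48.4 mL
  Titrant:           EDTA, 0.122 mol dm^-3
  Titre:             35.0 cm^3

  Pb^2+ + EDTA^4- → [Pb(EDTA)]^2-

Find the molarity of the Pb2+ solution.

0.0882 mol/L

n(EDTA) = 0.0350 L × 0.122 mol/L = 4.27 × 10^-3 mol
n(Pb2+) = 4.27 × 10^-3 mol (1:1 mole ratio)
[Pb2+] = 4.27 × 10^-3 mol / 0.0484 L = 0.0882 mol/L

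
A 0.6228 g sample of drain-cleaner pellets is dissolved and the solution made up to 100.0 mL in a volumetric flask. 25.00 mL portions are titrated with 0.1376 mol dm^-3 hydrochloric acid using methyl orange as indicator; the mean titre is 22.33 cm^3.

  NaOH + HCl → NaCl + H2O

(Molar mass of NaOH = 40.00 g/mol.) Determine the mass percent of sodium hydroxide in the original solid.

n(HCl) per titration = 0.02233 × 0.1376 = 3.073 × 10^-3 mol
n(NaOH) in each aliquot = 3.073 × 10^-3 mol (1:1 ratio)
n(NaOH) in the whole flask = 3.073 × 10^-3 × 100.0/25.00 = 0.01229 mol
mass of NaOH = 0.01229 × 40.00 = 0.4916 g
% NaOH = 0.4916 / 0.6228 × 100 = 78.94 %

78.94 %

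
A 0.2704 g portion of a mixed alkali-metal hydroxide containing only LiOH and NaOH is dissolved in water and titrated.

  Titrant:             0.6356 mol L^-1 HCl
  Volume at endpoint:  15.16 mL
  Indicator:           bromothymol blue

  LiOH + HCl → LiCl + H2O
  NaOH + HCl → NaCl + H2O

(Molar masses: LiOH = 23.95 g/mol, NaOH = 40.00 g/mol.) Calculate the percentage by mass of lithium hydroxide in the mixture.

63.48 %

n(HCl) = 0.01516 × 0.6356 = 9.636 × 10^-3 mol
Let x = n(LiOH), y = n(NaOH).
Titrant: 1x + 1y = 9.636 × 10^-3;  mass: 23.95x + 40.00y = 0.2704
Solving, x = 7.167 × 10^-3 mol, y = 2.469 × 10^-3 mol
mass of LiOH = 7.167 × 10^-3 × 23.95 = 0.1716 g
% LiOH = 0.1716 / 0.2704 × 100 = 63.48 %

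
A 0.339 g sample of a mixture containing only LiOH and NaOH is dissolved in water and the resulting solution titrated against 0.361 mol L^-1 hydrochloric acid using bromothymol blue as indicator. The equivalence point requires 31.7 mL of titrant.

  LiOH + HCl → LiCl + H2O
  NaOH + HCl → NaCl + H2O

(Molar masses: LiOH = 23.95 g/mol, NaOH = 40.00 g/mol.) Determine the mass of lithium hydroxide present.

n(HCl) = 0.0317 × 0.361 = 0.0114 mol
Let x = n(LiOH), y = n(NaOH).
Titrant: 1x + 1y = 0.0114;  mass: 23.95x + 40.00y = 0.339
Solving, x = 7.40 × 10^-3 mol, y = 4.05 × 10^-3 mol
mass of LiOH = 7.40 × 10^-3 × 23.95 = 0.177 g

0.177 g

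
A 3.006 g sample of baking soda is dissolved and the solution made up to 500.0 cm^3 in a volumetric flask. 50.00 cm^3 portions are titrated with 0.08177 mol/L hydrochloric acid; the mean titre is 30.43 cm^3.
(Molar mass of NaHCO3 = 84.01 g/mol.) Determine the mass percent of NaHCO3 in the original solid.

NaHCO3 + HCl → NaCl + H2O + CO2
n(HCl) per titration = 0.03043 × 0.08177 = 2.488 × 10^-3 mol
n(NaHCO3) in each aliquot = 2.488 × 10^-3 mol (1:1 ratio)
n(NaHCO3) in the whole flask = 2.488 × 10^-3 × 500.0/50.00 = 0.02488 mol
mass of NaHCO3 = 0.02488 × 84.01 = 2.090 g
% NaHCO3 = 2.090 / 3.006 × 100 = 69.54 %

69.54 %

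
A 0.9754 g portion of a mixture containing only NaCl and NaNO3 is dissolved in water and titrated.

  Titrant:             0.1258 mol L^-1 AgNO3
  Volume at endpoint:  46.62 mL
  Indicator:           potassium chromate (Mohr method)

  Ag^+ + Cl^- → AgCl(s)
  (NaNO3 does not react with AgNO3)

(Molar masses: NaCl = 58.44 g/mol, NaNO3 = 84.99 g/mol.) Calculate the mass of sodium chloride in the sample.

0.3427 g

n(AgNO3) = 0.04662 × 0.1258 = 5.865 × 10^-3 mol
Let x = n(NaCl), y = n(NaNO3).
Titrant: 1x = 5.865 × 10^-3;  mass: 58.44x + 84.99y = 0.9754
Solving, x = 5.865 × 10^-3 mol, y = 7.444 × 10^-3 mol
mass of NaCl = 5.865 × 10^-3 × 58.44 = 0.3427 g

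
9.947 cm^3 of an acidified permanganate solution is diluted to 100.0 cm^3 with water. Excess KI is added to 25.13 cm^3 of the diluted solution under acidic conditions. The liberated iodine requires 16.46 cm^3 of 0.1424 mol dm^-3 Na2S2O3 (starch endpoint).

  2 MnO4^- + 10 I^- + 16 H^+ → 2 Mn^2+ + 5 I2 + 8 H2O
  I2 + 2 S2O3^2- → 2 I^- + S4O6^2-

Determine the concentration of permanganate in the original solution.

0.1875 mol/L

n(S2O3^2-) = 0.01646 × 0.1424 = 2.344 × 10^-3 mol
n(I2) = n(S2O3^2-)/2 = 1.172 × 10^-3 mol
From the 2:5 ratio, n(MnO4^-) in the aliquot = 2/5 × 1.172 × 10^-3 = 4.688 × 10^-4 mol
[MnO4^-]_dilute = 4.688 × 10^-4 / 0.02513 = 0.01865 mol/L
[MnO4^-]_original = 0.01865 × 100.0/9.947 = 0.1875 mol/L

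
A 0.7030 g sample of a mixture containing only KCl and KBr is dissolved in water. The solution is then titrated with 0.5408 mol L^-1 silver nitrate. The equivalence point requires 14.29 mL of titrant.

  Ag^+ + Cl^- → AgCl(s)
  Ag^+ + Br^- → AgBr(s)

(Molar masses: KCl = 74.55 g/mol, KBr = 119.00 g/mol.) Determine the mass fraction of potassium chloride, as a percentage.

n(AgNO3) = 0.01429 × 0.5408 = 7.728 × 10^-3 mol
Let x = n(KCl), y = n(KBr).
Titrant: 1x + 1y = 7.728 × 10^-3;  mass: 74.55x + 119.00y = 0.7030
Solving, x = 4.874 × 10^-3 mol, y = 2.854 × 10^-3 mol
mass of KCl = 4.874 × 10^-3 × 74.55 = 0.3633 g
% KCl = 0.3633 / 0.7030 × 100 = 51.68 %

51.68 %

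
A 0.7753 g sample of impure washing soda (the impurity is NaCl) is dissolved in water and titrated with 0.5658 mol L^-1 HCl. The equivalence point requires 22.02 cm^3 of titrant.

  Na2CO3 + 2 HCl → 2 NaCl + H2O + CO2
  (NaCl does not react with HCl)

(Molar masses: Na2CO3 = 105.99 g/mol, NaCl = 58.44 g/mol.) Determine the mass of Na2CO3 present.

0.6603 g

n(HCl) = 0.02202 × 0.5658 = 0.01246 mol
Let x = n(Na2CO3), y = n(NaCl).
Titrant: 2x = 0.01246;  mass: 105.99x + 58.44y = 0.7753
Solving, x = 6.229 × 10^-3 mol, y = 1.969 × 10^-3 mol
mass of Na2CO3 = 6.229 × 10^-3 × 105.99 = 0.6603 g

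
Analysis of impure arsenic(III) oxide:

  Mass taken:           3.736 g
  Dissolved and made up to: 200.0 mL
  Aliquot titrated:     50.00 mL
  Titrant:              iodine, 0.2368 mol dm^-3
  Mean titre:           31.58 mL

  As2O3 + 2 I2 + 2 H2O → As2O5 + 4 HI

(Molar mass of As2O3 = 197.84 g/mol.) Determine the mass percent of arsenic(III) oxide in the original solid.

n(I2) per titration = 0.03158 × 0.2368 = 7.478 × 10^-3 mol
From the 1:2 ratio, n(As2O3) in each aliquot = 1/2 × 7.478 × 10^-3 = 3.739 × 10^-3 mol
n(As2O3) in the whole flask = 3.739 × 10^-3 × 200.0/50.00 = 0.01496 mol
mass of As2O3 = 0.01496 × 197.84 = 2.959 g
% As2O3 = 2.959 / 3.736 × 100 = 79.20 %

79.20 %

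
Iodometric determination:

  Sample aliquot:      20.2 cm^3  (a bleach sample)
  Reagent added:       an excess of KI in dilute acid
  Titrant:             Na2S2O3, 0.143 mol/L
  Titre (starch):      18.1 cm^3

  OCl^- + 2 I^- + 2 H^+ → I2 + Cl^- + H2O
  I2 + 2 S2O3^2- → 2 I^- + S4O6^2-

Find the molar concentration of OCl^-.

n(S2O3^2-) = 0.0181 × 0.143 = 2.59 × 10^-3 mol
n(I2) = n(S2O3^2-)/2 = 1.29 × 10^-3 mol
n(OCl^-) in the aliquot = 1.29 × 10^-3 mol (1:1 ratio)
[OCl^-] = 1.29 × 10^-3 / 0.0202 = 0.0641 mol/L

0.0641 mol/L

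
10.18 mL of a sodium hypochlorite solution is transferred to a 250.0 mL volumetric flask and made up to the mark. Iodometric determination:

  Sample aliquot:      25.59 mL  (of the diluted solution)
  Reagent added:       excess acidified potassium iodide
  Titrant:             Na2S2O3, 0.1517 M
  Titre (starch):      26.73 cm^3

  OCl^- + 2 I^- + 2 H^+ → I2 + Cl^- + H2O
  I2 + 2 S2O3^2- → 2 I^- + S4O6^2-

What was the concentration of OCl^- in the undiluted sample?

1.946 M

n(S2O3^2-) = 0.02673 × 0.1517 = 4.055 × 10^-3 mol
n(I2) = n(S2O3^2-)/2 = 2.027 × 10^-3 mol
n(OCl^-) in the aliquot = 2.027 × 10^-3 mol (1:1 ratio)
[OCl^-]_dilute = 2.027 × 10^-3 / 0.02559 = 0.07923 mol/L
[OCl^-]_original = 0.07923 × 250.0/10.18 = 1.946 mol/L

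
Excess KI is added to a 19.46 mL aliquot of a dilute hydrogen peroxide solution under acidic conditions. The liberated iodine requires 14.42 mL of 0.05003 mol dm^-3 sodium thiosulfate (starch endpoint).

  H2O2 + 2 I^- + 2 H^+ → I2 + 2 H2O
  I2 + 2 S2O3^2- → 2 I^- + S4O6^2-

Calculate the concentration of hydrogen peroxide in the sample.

n(S2O3^2-) = 0.01442 × 0.05003 = 7.214 × 10^-4 mol
n(I2) = n(S2O3^2-)/2 = 3.607 × 10^-4 mol
n(H2O2) in the aliquot = 3.607 × 10^-4 mol (1:1 ratio)
[H2O2] = 3.607 × 10^-4 / 0.01946 = 0.01854 mol/L

0.01854 mol/L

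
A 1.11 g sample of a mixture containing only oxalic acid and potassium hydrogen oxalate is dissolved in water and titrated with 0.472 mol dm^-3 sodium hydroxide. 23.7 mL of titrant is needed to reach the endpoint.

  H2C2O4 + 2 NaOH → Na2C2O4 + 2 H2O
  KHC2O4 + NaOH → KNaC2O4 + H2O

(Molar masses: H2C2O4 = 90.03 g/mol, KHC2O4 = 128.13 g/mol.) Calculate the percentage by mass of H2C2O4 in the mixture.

15.8 %

n(NaOH) = 0.0237 × 0.472 = 0.0112 mol
Let x = n(H2C2O4), y = n(KHC2O4).
Titrant: 2x + 1y = 0.0112;  mass: 90.03x + 128.13y = 1.11
Solving, x = 1.94 × 10^-3 mol, y = 7.30 × 10^-3 mol
mass of H2C2O4 = 1.94 × 10^-3 × 90.03 = 0.175 g
% H2C2O4 = 0.175 / 1.11 × 100 = 15.8 %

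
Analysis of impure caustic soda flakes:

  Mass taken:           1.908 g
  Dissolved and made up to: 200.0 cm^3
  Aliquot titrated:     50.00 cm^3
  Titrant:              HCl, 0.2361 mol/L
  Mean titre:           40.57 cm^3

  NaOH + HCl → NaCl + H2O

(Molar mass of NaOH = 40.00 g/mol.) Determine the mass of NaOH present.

1.533 g

n(HCl) per titration = 0.04057 × 0.2361 = 9.579 × 10^-3 mol
n(NaOH) in each aliquot = 9.579 × 10^-3 mol (1:1 ratio)
n(NaOH) in the whole flask = 9.579 × 10^-3 × 200.0/50.00 = 0.03831 mol
mass of NaOH = 0.03831 × 40.00 = 1.533 g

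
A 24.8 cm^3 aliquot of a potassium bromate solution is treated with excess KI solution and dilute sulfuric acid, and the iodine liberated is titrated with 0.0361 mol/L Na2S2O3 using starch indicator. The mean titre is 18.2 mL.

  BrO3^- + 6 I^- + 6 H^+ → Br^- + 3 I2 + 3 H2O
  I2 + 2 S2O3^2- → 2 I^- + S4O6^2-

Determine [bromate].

n(S2O3^2-) = 0.0182 × 0.0361 = 6.57 × 10^-4 mol
n(I2) = n(S2O3^2-)/2 = 3.29 × 10^-4 mol
From the 1:3 ratio, n(BrO3^-) in the aliquot = 1/3 × 3.29 × 10^-4 = 1.10 × 10^-4 mol
[BrO3^-] = 1.10 × 10^-4 / 0.0248 = 0.00442 mol/L

0.00442 mol/L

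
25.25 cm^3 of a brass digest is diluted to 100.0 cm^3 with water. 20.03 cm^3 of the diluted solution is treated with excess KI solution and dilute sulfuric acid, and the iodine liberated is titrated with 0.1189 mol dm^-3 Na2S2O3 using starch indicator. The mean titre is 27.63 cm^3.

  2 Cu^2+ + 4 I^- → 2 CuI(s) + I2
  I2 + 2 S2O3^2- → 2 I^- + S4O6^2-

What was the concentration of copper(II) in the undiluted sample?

n(S2O3^2-) = 0.02763 × 0.1189 = 3.285 × 10^-3 mol
n(I2) = n(S2O3^2-)/2 = 1.643 × 10^-3 mol
From the 2:1 ratio, n(Cu2+) in the aliquot = 2/1 × 1.643 × 10^-3 = 3.285 × 10^-3 mol
[Cu2+]_dilute = 3.285 × 10^-3 / 0.02003 = 0.1640 mol/L
[Cu2+]_original = 0.1640 × 100.0/25.25 = 0.6496 mol/L

0.6496 mol/L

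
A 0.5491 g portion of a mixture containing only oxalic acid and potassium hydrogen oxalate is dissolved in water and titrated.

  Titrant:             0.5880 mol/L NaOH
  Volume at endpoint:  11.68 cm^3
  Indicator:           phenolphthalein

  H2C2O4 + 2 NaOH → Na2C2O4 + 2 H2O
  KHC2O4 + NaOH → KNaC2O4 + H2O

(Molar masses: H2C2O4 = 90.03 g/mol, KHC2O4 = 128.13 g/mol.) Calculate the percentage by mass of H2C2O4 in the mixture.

n(NaOH) = 0.01168 × 0.5880 = 6.868 × 10^-3 mol
Let x = n(H2C2O4), y = n(KHC2O4).
Titrant: 2x + 1y = 6.868 × 10^-3;  mass: 90.03x + 128.13y = 0.5491
Solving, x = 1.990 × 10^-3 mol, y = 2.887 × 10^-3 mol
mass of H2C2O4 = 1.990 × 10^-3 × 90.03 = 0.1792 g
% H2C2O4 = 0.1792 / 0.5491 × 100 = 32.64 %

32.64 %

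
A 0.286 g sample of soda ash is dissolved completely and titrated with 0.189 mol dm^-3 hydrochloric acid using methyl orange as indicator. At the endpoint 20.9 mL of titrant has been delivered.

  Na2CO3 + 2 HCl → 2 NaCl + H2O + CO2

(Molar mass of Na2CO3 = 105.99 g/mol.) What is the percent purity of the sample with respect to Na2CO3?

n(HCl) = 0.0209 L × 0.189 mol/L = 3.95 × 10^-3 mol
From the 1:2 ratio, n(Na2CO3) = 1/2 × 3.95 × 10^-3 = 1.98 × 10^-3 mol
mass of Na2CO3 = 1.98 × 10^-3 × 105.99 g/mol = 0.209 g
% Na2CO3 = 0.209 / 0.286 × 100 = 73.2 %

73.2 %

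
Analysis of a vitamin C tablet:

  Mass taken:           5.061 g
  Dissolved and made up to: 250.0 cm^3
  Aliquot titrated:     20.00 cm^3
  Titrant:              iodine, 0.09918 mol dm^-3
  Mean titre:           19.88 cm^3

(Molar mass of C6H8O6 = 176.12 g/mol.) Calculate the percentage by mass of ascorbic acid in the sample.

C6H8O6 + I2 → C6H6O6 + 2 HI
n(I2) per titration = 0.01988 × 0.09918 = 1.972 × 10^-3 mol
n(C6H8O6) in each aliquot = 1.972 × 10^-3 mol (1:1 ratio)
n(C6H8O6) in the whole flask = 1.972 × 10^-3 × 250.0/20.00 = 0.02465 mol
mass of C6H8O6 = 0.02465 × 176.12 = 4.341 g
% C6H8O6 = 4.341 / 5.061 × 100 = 85.77 %

85.77 %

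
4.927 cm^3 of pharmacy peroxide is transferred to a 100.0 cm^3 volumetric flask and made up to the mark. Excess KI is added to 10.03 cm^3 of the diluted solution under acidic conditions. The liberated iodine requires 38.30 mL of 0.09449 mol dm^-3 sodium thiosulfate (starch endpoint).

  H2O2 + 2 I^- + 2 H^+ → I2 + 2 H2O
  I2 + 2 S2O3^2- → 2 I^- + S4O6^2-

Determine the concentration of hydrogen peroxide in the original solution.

3.662 mol/L

n(S2O3^2-) = 0.03830 × 0.09449 = 3.619 × 10^-3 mol
n(I2) = n(S2O3^2-)/2 = 1.809 × 10^-3 mol
n(H2O2) in the aliquot = 1.809 × 10^-3 mol (1:1 ratio)
[H2O2]_dilute = 1.809 × 10^-3 / 0.01003 = 0.1804 mol/L
[H2O2]_original = 0.1804 × 100.0/4.927 = 3.662 mol/L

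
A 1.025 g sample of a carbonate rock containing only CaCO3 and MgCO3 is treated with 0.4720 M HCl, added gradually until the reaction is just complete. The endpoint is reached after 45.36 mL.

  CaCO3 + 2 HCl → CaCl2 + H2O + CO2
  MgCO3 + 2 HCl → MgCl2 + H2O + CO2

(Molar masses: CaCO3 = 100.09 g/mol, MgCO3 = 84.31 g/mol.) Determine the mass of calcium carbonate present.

0.7768 g

n(HCl) = 0.04536 × 0.4720 = 0.02141 mol
Let x = n(CaCO3), y = n(MgCO3).
Titrant: 2x + 2y = 0.02141;  mass: 100.09x + 84.31y = 1.025
Solving, x = 7.761 × 10^-3 mol, y = 2.944 × 10^-3 mol
mass of CaCO3 = 7.761 × 10^-3 × 100.09 = 0.7768 g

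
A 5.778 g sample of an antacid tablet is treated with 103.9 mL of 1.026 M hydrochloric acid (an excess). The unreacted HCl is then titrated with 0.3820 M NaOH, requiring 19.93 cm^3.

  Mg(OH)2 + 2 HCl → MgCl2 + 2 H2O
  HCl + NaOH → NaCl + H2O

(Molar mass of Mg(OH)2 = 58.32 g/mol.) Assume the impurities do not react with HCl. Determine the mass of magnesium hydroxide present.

n(HCl) added = 0.1039 × 1.026 = 0.1066 mol
n(NaOH) used in back-titration = 0.01993 × 0.3820 = 7.613 × 10^-3 mol
n(HCl) left over = 7.613 × 10^-3 mol (1:1 ratio)
n(HCl) consumed by analyte = 0.1066 − 7.613 × 10^-3 = 0.09899 mol
From the 1:2 ratio, n(Mg(OH)2) = 1/2 × 0.09899 = 0.04949 mol
mass of Mg(OH)2 = 0.04949 × 58.32 = 2.886 g

2.886 g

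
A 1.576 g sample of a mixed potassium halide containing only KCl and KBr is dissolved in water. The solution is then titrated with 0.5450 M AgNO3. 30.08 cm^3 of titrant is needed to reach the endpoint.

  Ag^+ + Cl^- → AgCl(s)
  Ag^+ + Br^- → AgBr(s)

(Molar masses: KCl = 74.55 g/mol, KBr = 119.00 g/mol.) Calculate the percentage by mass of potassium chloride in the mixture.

39.89 %

n(AgNO3) = 0.03008 × 0.5450 = 0.01639 mol
Let x = n(KCl), y = n(KBr).
Titrant: 1x + 1y = 0.01639;  mass: 74.55x + 119.00y = 1.576
Solving, x = 8.433 × 10^-3 mol, y = 7.961 × 10^-3 mol
mass of KCl = 8.433 × 10^-3 × 74.55 = 0.6287 g
% KCl = 0.6287 / 1.576 × 100 = 39.89 %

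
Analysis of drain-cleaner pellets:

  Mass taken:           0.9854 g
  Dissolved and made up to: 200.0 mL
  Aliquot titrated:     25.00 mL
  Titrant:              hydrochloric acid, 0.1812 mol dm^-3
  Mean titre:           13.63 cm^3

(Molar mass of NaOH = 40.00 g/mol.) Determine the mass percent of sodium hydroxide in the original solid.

80.20 %

NaOH + HCl → NaCl + H2O
n(HCl) per titration = 0.01363 × 0.1812 = 2.470 × 10^-3 mol
n(NaOH) in each aliquot = 2.470 × 10^-3 mol (1:1 ratio)
n(NaOH) in the whole flask = 2.470 × 10^-3 × 200.0/25.00 = 0.01976 mol
mass of NaOH = 0.01976 × 40.00 = 0.7903 g
% NaOH = 0.7903 / 0.9854 × 100 = 80.20 %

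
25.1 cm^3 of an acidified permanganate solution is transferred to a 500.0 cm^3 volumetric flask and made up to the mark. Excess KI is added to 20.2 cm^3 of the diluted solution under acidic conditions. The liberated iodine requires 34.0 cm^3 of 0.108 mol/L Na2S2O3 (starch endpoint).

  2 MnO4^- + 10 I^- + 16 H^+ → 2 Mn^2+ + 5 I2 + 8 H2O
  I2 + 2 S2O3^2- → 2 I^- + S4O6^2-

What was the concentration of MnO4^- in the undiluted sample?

n(S2O3^2-) = 0.0340 × 0.108 = 3.67 × 10^-3 mol
n(I2) = n(S2O3^2-)/2 = 1.84 × 10^-3 mol
From the 2:5 ratio, n(MnO4^-) in the aliquot = 2/5 × 1.84 × 10^-3 = 7.34 × 10^-4 mol
[MnO4^-]_dilute = 7.34 × 10^-4 / 0.0202 = 0.0364 mol/L
[MnO4^-]_original = 0.0364 × 500.0/25.1 = 0.724 mol/L

0.724 mol/L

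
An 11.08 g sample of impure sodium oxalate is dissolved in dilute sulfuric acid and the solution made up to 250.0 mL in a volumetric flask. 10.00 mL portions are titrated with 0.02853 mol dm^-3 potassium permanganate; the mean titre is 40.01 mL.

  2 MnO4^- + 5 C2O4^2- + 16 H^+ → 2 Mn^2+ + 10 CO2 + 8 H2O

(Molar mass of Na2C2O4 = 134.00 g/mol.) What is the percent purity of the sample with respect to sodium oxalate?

n(KMnO4) per titration = 0.04001 × 0.02853 = 1.141 × 10^-3 mol
From the 5:2 ratio, n(Na2C2O4) in each aliquot = 5/2 × 1.141 × 10^-3 = 2.854 × 10^-3 mol
n(Na2C2O4) in the whole flask = 2.854 × 10^-3 × 250.0/10.00 = 0.07134 mol
mass of Na2C2O4 = 0.07134 × 134.00 = 9.560 g
% Na2C2O4 = 9.560 / 11.08 × 100 = 86.28 %

86.28 %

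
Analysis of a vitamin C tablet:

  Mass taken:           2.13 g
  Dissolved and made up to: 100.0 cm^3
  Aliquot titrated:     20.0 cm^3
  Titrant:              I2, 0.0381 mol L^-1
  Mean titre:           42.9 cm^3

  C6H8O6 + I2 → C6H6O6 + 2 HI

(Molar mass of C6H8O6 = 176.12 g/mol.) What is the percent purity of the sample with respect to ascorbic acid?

n(I2) per titration = 0.0429 × 0.0381 = 1.63 × 10^-3 mol
n(C6H8O6) in each aliquot = 1.63 × 10^-3 mol (1:1 ratio)
n(C6H8O6) in the whole flask = 1.63 × 10^-3 × 100.0/20.0 = 8.17 × 10^-3 mol
mass of C6H8O6 = 8.17 × 10^-3 × 176.12 = 1.44 g
% C6H8O6 = 1.44 / 2.13 × 100 = 67.6 %

67.6 %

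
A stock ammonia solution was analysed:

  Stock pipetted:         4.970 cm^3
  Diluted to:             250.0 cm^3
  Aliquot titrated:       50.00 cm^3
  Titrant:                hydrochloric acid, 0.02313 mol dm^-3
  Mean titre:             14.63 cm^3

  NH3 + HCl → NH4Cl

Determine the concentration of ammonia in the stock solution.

0.3404 mol/L

n(HCl) = 0.01463 × 0.02313 = 3.384 × 10^-4 mol
n(NH3) in the aliquot = 3.384 × 10^-4 mol (1:1 ratio)
[NH3]_dilute = 3.384 × 10^-4 / 0.05000 = 0.006768 mol/L
Dilution factor = 250.0 / 4.970 = 50.30
[NH3]_stock = 0.006768 × 50.30 = 0.3404 mol/L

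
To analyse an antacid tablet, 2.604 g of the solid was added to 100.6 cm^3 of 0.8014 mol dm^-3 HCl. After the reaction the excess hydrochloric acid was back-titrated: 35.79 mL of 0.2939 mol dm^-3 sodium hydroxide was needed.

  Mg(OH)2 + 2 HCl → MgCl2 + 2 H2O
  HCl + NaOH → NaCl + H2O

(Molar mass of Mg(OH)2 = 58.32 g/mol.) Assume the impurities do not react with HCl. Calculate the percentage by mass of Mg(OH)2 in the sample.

n(HCl) added = 0.1006 × 0.8014 = 0.08062 mol
n(NaOH) used in back-titration = 0.03579 × 0.2939 = 0.01052 mol
n(HCl) left over = 0.01052 mol (1:1 ratio)
n(HCl) consumed by analyte = 0.08062 − 0.01052 = 0.07010 mol
From the 1:2 ratio, n(Mg(OH)2) = 1/2 × 0.07010 = 0.03505 mol
mass of Mg(OH)2 = 0.03505 × 58.32 = 2.044 g
% Mg(OH)2 = 2.044 / 2.604 × 100 = 78.50 %

78.50 %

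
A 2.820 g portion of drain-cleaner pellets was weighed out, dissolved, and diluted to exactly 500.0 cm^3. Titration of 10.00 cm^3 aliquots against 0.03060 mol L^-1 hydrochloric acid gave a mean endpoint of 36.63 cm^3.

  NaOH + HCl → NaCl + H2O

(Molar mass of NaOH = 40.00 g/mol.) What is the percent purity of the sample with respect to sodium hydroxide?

n(HCl) per titration = 0.03663 × 0.03060 = 1.121 × 10^-3 mol
n(NaOH) in each aliquot = 1.121 × 10^-3 mol (1:1 ratio)
n(NaOH) in the whole flask = 1.121 × 10^-3 × 500.0/10.00 = 0.05604 mol
mass of NaOH = 0.05604 × 40.00 = 2.242 g
% NaOH = 2.242 / 2.820 × 100 = 79.49 %

79.49 %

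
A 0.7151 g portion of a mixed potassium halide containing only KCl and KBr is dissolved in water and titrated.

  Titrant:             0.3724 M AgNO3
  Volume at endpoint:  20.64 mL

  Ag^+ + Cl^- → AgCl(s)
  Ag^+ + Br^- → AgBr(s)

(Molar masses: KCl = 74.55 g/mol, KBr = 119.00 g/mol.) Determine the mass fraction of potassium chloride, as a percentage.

46.81 %

n(AgNO3) = 0.02064 × 0.3724 = 7.686 × 10^-3 mol
Let x = n(KCl), y = n(KBr).
Titrant: 1x + 1y = 7.686 × 10^-3;  mass: 74.55x + 119.00y = 0.7151
Solving, x = 4.490 × 10^-3 mol, y = 3.196 × 10^-3 mol
mass of KCl = 4.490 × 10^-3 × 74.55 = 0.3347 g
% KCl = 0.3347 / 0.7151 × 100 = 46.81 %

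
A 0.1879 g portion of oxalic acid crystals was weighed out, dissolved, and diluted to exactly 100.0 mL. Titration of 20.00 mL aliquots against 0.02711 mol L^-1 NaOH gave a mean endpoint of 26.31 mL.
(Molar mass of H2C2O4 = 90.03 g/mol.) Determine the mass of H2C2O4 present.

H2C2O4 + 2 NaOH → Na2C2O4 + 2 H2O
n(NaOH) per titration = 0.02631 × 0.02711 = 7.133 × 10^-4 mol
From the 1:2 ratio, n(H2C2O4) in each aliquot = 1/2 × 7.133 × 10^-4 = 3.566 × 10^-4 mol
n(H2C2O4) in the whole flask = 3.566 × 10^-4 × 100.0/20.00 = 1.783 × 10^-3 mol
mass of H2C2O4 = 1.783 × 10^-3 × 90.03 = 0.1605 g

0.1605 g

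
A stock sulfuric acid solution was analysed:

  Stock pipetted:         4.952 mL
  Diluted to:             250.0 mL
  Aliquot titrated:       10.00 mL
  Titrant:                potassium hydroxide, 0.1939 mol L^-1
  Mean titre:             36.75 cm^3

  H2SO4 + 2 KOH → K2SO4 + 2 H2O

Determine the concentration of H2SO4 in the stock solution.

n(KOH) = 0.03675 × 0.1939 = 7.126 × 10^-3 mol
From the 1:2 ratio, n(H2SO4) in the aliquot = 1/2 × 7.126 × 10^-3 = 3.563 × 10^-3 mol
[H2SO4]_dilute = 3.563 × 10^-3 / 0.01000 = 0.3563 mol/L
Dilution factor = 250.0 / 4.952 = 50.48
[H2SO4]_stock = 0.3563 × 50.48 = 17.99 mol/L

17.99 mol/L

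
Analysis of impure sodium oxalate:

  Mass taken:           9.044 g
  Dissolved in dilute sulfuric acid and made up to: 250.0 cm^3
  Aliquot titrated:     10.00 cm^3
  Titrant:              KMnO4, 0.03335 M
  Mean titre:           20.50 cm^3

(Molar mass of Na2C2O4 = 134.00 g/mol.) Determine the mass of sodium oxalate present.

5.726 g

2 MnO4^- + 5 C2O4^2- + 16 H^+ → 2 Mn^2+ + 10 CO2 + 8 H2O
n(KMnO4) per titration = 0.02050 × 0.03335 = 6.837 × 10^-4 mol
From the 5:2 ratio, n(Na2C2O4) in each aliquot = 5/2 × 6.837 × 10^-4 = 1.709 × 10^-3 mol
n(Na2C2O4) in the whole flask = 1.709 × 10^-3 × 250.0/10.00 = 0.04273 mol
mass of Na2C2O4 = 0.04273 × 134.00 = 5.726 g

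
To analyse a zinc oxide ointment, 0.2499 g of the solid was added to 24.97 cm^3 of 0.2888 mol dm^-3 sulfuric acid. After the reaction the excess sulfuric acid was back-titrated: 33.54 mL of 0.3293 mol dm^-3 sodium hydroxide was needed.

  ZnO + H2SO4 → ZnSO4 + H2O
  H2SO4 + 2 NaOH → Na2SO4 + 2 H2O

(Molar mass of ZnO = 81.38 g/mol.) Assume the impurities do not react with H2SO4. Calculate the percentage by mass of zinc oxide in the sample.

55.00 %

n(H2SO4) added = 0.02497 × 0.2888 = 7.211 × 10^-3 mol
n(NaOH) used in back-titration = 0.03354 × 0.3293 = 0.01104 mol
From the 1:2 ratio, n(H2SO4) left over = 1/2 × 0.01104 = 5.522 × 10^-3 mol
n(H2SO4) consumed by analyte = 7.211 × 10^-3 − 5.522 × 10^-3 = 1.689 × 10^-3 mol
n(ZnO) = 1.689 × 10^-3 mol (1:1 ratio)
mass of ZnO = 1.689 × 10^-3 × 81.38 = 0.1374 g
% ZnO = 0.1374 / 0.2499 × 100 = 55.00 %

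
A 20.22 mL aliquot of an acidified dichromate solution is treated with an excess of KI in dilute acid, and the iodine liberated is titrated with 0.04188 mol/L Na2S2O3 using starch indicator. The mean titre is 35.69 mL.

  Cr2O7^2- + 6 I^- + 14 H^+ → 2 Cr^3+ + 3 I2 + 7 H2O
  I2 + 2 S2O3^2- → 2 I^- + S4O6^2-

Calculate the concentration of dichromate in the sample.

n(S2O3^2-) = 0.03569 × 0.04188 = 1.495 × 10^-3 mol
n(I2) = n(S2O3^2-)/2 = 7.473 × 10^-4 mol
From the 1:3 ratio, n(Cr2O7^2-) in the aliquot = 1/3 × 7.473 × 10^-4 = 2.491 × 10^-4 mol
[Cr2O7^2-] = 2.491 × 10^-4 / 0.02022 = 0.01232 mol/L

0.01232 mol/L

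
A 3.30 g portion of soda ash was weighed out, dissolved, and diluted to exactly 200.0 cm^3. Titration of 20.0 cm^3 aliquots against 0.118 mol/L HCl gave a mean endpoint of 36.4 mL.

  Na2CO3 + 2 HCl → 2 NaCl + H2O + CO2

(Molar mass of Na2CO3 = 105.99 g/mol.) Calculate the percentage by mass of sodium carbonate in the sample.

n(HCl) per titration = 0.0364 × 0.118 = 4.30 × 10^-3 mol
From the 1:2 ratio, n(Na2CO3) in each aliquot = 1/2 × 4.30 × 10^-3 = 2.15 × 10^-3 mol
n(Na2CO3) in the whole flask = 2.15 × 10^-3 × 200.0/20.0 = 0.0215 mol
mass of Na2CO3 = 0.0215 × 105.99 = 2.28 g
% Na2CO3 = 2.28 / 3.30 × 100 = 69.0 %

69.0 %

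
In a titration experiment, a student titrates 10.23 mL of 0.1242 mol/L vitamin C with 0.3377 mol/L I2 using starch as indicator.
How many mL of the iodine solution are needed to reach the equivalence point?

C6H8O6 + I2 → C6H6O6 + 2 HI
n(C6H8O6) = 0.01023 L × 0.1242 mol/L = 1.271 × 10^-3 mol
n(I2) = 1.271 × 10^-3 mol (1:1 stoichiometry)
V(I2) = 1.271 × 10^-3 mol / 0.3377 mol/L = 0.003762 L = 3.762 mL

3.762 mL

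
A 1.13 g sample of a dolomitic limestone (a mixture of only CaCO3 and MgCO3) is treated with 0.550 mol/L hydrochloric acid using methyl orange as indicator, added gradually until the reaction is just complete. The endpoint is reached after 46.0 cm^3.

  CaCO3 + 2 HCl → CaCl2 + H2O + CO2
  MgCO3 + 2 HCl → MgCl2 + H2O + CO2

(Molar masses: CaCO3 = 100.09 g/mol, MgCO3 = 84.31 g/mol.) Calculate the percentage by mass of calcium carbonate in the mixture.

n(HCl) = 0.0460 × 0.550 = 0.0253 mol
Let x = n(CaCO3), y = n(MgCO3).
Titrant: 2x + 2y = 0.0253;  mass: 100.09x + 84.31y = 1.13
Solving, x = 4.02 × 10^-3 mol, y = 8.63 × 10^-3 mol
mass of CaCO3 = 4.02 × 10^-3 × 100.09 = 0.403 g
% CaCO3 = 0.403 / 1.13 × 100 = 35.6 %

35.6 %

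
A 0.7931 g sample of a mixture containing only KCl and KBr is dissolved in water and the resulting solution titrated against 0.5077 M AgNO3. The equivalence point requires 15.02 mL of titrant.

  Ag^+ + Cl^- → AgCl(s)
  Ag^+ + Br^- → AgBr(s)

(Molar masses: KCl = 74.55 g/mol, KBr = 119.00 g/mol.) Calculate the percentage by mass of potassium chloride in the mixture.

24.18 %

n(AgNO3) = 0.01502 × 0.5077 = 7.626 × 10^-3 mol
Let x = n(KCl), y = n(KBr).
Titrant: 1x + 1y = 7.626 × 10^-3;  mass: 74.55x + 119.00y = 0.7931
Solving, x = 2.573 × 10^-3 mol, y = 5.053 × 10^-3 mol
mass of KCl = 2.573 × 10^-3 × 74.55 = 0.1918 g
% KCl = 0.1918 / 0.7931 × 100 = 24.18 %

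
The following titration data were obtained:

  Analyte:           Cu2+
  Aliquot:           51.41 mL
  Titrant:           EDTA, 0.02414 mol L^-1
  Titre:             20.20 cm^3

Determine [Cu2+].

Cu^2+ + EDTA^4- → [Cu(EDTA)]^2-
n(EDTA) = 0.02020 L × 0.02414 mol/L = 4.876 × 10^-4 mol
n(Cu2+) = 4.876 × 10^-4 mol (1:1 mole ratio)
[Cu2+] = 4.876 × 10^-4 mol / 0.05141 L = 0.009485 mol/L

0.009485 mol/L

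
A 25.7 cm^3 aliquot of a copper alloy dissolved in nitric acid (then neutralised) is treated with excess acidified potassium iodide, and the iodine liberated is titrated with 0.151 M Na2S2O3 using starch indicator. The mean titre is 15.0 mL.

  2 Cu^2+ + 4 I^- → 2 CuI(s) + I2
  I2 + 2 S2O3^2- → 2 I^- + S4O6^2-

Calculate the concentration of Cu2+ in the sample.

n(S2O3^2-) = 0.0150 × 0.151 = 2.27 × 10^-3 mol
n(I2) = n(S2O3^2-)/2 = 1.13 × 10^-3 mol
From the 2:1 ratio, n(Cu2+) in the aliquot = 2/1 × 1.13 × 10^-3 = 2.27 × 10^-3 mol
[Cu2+] = 2.27 × 10^-3 / 0.0257 = 0.0881 mol/L

0.0881 M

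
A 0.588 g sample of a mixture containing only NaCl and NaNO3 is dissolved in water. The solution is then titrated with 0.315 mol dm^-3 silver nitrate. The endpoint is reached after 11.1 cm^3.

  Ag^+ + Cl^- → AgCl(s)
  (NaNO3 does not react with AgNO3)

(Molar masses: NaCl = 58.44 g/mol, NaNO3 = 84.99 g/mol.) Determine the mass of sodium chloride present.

0.204 g

n(AgNO3) = 0.0111 × 0.315 = 3.50 × 10^-3 mol
Let x = n(NaCl), y = n(NaNO3).
Titrant: 1x = 3.50 × 10^-3;  mass: 58.44x + 84.99y = 0.588
Solving, x = 3.50 × 10^-3 mol, y = 4.51 × 10^-3 mol
mass of NaCl = 3.50 × 10^-3 × 58.44 = 0.204 g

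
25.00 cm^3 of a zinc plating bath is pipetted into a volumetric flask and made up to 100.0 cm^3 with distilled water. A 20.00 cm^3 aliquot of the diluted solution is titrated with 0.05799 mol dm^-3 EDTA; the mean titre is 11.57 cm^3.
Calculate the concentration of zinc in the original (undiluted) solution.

0.1342 mol/L

Zn^2+ + EDTA^4- → [Zn(EDTA)]^2-
n(EDTA) = 0.01157 × 0.05799 = 6.709 × 10^-4 mol
n(Zn2+) in the aliquot = 6.709 × 10^-4 mol (1:1 ratio)
[Zn2+]_dilute = 6.709 × 10^-4 / 0.02000 = 0.03355 mol/L
Dilution factor = 100.0 / 25.00 = 4.000
[Zn2+]_stock = 0.03355 × 4.000 = 0.1342 mol/L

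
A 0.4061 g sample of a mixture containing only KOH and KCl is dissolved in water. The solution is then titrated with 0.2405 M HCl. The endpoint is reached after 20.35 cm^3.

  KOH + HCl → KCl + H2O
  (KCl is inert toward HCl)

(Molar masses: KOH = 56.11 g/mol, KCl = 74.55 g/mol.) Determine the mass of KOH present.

0.2746 g

n(HCl) = 0.02035 × 0.2405 = 4.894 × 10^-3 mol
Let x = n(KOH), y = n(KCl).
Titrant: 1x = 4.894 × 10^-3;  mass: 56.11x + 74.55y = 0.4061
Solving, x = 4.894 × 10^-3 mol, y = 1.764 × 10^-3 mol
mass of KOH = 4.894 × 10^-3 × 56.11 = 0.2746 g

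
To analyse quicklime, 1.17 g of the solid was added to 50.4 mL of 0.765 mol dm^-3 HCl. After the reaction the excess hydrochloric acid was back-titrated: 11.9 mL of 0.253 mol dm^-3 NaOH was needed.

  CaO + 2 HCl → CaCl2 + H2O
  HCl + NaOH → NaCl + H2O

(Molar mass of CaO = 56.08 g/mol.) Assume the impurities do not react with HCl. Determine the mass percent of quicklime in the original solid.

85.2 %

n(HCl) added = 0.0504 × 0.765 = 0.0386 mol
n(NaOH) used in back-titration = 0.0119 × 0.253 = 3.01 × 10^-3 mol
n(HCl) left over = 3.01 × 10^-3 mol (1:1 ratio)
n(HCl) consumed by analyte = 0.0386 − 3.01 × 10^-3 = 0.0355 mol
From the 1:2 ratio, n(CaO) = 1/2 × 0.0355 = 0.0178 mol
mass of CaO = 0.0178 × 56.08 = 0.997 g
% CaO = 0.997 / 1.17 × 100 = 85.2 %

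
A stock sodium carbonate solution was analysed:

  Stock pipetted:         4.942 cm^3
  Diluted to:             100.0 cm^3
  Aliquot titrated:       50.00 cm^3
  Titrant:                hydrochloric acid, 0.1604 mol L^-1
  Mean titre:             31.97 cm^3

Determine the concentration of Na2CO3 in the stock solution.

Na2CO3 + 2 HCl → 2 NaCl + H2O + CO2
n(HCl) = 0.03197 × 0.1604 = 5.128 × 10^-3 mol
From the 1:2 ratio, n(Na2CO3) in the aliquot = 1/2 × 5.128 × 10^-3 = 2.564 × 10^-3 mol
[Na2CO3]_dilute = 2.564 × 10^-3 / 0.05000 = 0.05128 mol/L
Dilution factor = 100.0 / 4.942 = 20.23
[Na2CO3]_stock = 0.05128 × 20.23 = 1.038 mol/L

1.038 mol/L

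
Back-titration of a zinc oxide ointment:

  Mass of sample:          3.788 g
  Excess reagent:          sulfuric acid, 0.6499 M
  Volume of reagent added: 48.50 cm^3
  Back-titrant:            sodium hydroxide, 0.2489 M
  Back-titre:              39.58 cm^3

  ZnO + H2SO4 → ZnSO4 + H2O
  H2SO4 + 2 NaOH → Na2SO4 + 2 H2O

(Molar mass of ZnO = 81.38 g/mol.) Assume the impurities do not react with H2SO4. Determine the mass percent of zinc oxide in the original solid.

n(H2SO4) added = 0.04850 × 0.6499 = 0.03152 mol
n(NaOH) used in back-titration = 0.03958 × 0.2489 = 9.851 × 10^-3 mol
From the 1:2 ratio, n(H2SO4) left over = 1/2 × 9.851 × 10^-3 = 4.926 × 10^-3 mol
n(H2SO4) consumed by analyte = 0.03152 − 4.926 × 10^-3 = 0.02659 mol
n(ZnO) = 0.02659 mol (1:1 ratio)
mass of ZnO = 0.02659 × 81.38 = 2.164 g
% ZnO = 2.164 / 3.788 × 100 = 57.13 %

57.13 %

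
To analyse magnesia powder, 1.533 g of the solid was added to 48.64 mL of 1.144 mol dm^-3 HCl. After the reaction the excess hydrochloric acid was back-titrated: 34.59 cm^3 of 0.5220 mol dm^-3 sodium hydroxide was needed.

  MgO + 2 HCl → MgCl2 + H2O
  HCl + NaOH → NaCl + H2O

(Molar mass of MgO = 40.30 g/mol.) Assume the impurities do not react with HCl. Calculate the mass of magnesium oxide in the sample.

n(HCl) added = 0.04864 × 1.144 = 0.05564 mol
n(NaOH) used in back-titration = 0.03459 × 0.5220 = 0.01806 mol
n(HCl) left over = 0.01806 mol (1:1 ratio)
n(HCl) consumed by analyte = 0.05564 − 0.01806 = 0.03759 mol
From the 1:2 ratio, n(MgO) = 1/2 × 0.03759 = 0.01879 mol
mass of MgO = 0.01879 × 40.30 = 0.7574 g

0.7574 g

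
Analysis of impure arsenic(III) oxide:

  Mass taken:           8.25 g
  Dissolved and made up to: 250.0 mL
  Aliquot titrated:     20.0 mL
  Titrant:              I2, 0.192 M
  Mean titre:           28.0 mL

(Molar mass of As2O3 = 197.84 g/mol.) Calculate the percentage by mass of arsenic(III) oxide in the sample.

80.6 %

As2O3 + 2 I2 + 2 H2O → As2O5 + 4 HI
n(I2) per titration = 0.0280 × 0.192 = 5.38 × 10^-3 mol
From the 1:2 ratio, n(As2O3) in each aliquot = 1/2 × 5.38 × 10^-3 = 2.69 × 10^-3 mol
n(As2O3) in the whole flask = 2.69 × 10^-3 × 250.0/20.0 = 0.0336 mol
mass of As2O3 = 0.0336 × 197.84 = 6.65 g
% As2O3 = 6.65 / 8.25 × 100 = 80.6 %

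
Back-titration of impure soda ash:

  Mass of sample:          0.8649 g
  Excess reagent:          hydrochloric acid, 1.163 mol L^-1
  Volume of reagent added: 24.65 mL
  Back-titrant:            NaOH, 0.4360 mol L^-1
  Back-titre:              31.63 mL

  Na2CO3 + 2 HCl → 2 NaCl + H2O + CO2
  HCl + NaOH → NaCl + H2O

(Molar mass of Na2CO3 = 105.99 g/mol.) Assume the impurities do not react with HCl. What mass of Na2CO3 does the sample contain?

0.7884 g

n(HCl) added = 0.02465 × 1.163 = 0.02867 mol
n(NaOH) used in back-titration = 0.03163 × 0.4360 = 0.01379 mol
n(HCl) left over = 0.01379 mol (1:1 ratio)
n(HCl) consumed by analyte = 0.02867 − 0.01379 = 0.01488 mol
From the 1:2 ratio, n(Na2CO3) = 1/2 × 0.01488 = 7.439 × 10^-3 mol
mass of Na2CO3 = 7.439 × 10^-3 × 105.99 = 0.7884 g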